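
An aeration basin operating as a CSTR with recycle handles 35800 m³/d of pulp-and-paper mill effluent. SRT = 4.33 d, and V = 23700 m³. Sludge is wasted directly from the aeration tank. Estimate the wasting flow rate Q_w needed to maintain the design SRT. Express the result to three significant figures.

With mixed-liquor wasting, θ_c = V/Q_w, so Q_w = V/θ_c = 23700/4.33 = 5473 m³/d.

Q_w ≈ 5470 m³/d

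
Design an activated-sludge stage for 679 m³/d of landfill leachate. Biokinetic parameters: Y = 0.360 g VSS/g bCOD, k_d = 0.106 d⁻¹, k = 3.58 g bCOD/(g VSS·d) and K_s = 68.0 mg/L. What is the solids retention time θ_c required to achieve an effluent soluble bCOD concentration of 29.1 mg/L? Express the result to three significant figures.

From 1/θ_c = Y·k·S/(K_s + S) − k_d: Y·k·S/(K_s+S) = 0.360 × 3.58 × 29.1 / (68.0 + 29.1) = 0.3862 d⁻¹.
1/θ_c = 0.3862 − 0.106 = 0.2802 d⁻¹, so θ_c = 3.568 d.

θ_c ≈ 3.57 d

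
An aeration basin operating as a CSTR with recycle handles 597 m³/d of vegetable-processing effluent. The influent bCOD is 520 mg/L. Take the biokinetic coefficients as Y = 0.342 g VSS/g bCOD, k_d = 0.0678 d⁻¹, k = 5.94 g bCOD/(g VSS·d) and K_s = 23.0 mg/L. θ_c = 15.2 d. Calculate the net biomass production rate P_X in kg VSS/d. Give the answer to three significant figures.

For a completely mixed reactor with recycle the Lawrence–McCarty relation gives S = K_s·(1 + k_d·θ_c) / [θ_c·(Y·k − k_d) − 1] = 23.0 × (1 + 0.0678 × 15.2) / [15.2 × (0.342 × 5.94 − 0.0678) − 1] = 46.70 / 28.85 = 1.619 mg/L.
Correct the yield for decay: Y_obs = Y/(1 + k_d θ_c) = 0.342 / (1 + 0.0678 × 15.2) = 0.342 / 2.031 = 0.1684.
Mass of bCOD removed per day: Q(S₀ − S) = 597 × 518.4 g/m³ = 309.5 kg/d.
P_X = Y_obs · Q(S₀ − S) = 0.1684 × 309.5 = 52.12 kg VSS/d.

P_X ≈ 52.1 kg VSS/d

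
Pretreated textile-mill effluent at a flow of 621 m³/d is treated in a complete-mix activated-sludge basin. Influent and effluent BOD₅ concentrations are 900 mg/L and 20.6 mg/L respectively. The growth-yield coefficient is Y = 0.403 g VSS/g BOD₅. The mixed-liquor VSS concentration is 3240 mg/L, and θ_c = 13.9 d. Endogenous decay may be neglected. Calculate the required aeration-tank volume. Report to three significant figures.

With k_d = 0 the design equation reduces to V = Y Q (S₀−S) θ_c / X = 0.403 × 621 × (900 − 20.6) × 13.9 / 3240 = 944.2 m³.

V ≈ 944 m³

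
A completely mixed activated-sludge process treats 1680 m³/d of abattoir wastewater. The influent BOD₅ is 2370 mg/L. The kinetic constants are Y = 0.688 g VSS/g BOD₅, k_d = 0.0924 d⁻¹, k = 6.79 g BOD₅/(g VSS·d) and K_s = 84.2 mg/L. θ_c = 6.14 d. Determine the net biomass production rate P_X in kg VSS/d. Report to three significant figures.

P_X ≈ 1740 kg VSS/d

Effluent substrate depends only on kinetics and SRT: S = K_s(1 + k_d θ_c) / [θ_c(Yk − k_d) − 1] = 84.2 × (1 + 0.0924 × 6.14) / [6.14 × (0.688 × 6.79 − 0.0924) − 1] = 132.0 / 27.12 = 4.867 mg/L.
Correct the yield for decay: Y_obs = Y/(1 + k_d θ_c) = 0.688 / (1 + 0.0924 × 6.14) = 0.688 / 1.567 = 0.4390.
ΔS = 2370 − 4.87 = 2365 mg/L, so the substrate removal rate is 1680 × 2365/1000 = 3973 kg BOD₅/d.
P_X = Y_obs · Q(S₀ − S) = 0.4390 × 3973 = 1744 kg VSS/d.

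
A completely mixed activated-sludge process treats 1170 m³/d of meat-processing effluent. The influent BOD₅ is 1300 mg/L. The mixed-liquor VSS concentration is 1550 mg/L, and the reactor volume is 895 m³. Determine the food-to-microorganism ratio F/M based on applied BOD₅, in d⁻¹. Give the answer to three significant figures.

F/M ≈ 1.10 d⁻¹

Food-to-microorganism ratio F/M = Q S₀ / (V X) = 1170 × 1300 / (895.0 × 1550) = 1.096 d⁻¹.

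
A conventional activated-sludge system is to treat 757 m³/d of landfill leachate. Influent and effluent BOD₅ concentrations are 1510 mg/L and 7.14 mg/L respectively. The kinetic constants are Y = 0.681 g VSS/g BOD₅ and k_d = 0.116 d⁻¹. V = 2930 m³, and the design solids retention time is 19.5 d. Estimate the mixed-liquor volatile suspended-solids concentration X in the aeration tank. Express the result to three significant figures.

X ≈ 1580 mg/L

From V·X·(1 + k_d·θ_c) = Y·Q·(S₀ − S)·θ_c: X = 0.681 × 757 × (1510 − 7.14) × 19.5 / [2930 × (1 + 0.116 × 19.5)] = 1581 mg/L.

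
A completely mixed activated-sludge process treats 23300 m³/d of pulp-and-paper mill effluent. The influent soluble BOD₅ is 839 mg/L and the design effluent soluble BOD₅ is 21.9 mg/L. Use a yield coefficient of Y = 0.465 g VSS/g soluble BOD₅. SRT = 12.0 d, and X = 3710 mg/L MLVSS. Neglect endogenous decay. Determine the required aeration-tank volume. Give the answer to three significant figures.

V·X = Y·Q·ΔS·θ_c gives V = 0.465 × 23300 × (839 − 21.9) × 12.0 / 3710 = 28635 m³.

V ≈ 28600 m³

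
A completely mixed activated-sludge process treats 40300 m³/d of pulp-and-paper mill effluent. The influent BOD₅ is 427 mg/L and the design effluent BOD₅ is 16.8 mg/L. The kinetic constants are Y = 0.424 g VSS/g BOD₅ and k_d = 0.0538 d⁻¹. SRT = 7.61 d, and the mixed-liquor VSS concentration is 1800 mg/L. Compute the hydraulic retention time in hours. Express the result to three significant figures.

From the SRT design equation V = Y Q (S₀−S) θ_c / [X (1 + k_d θ_c)] = 0.424 × 40300 × (427 − 16.8) × 7.61 / [1800 × (1 + 0.0538 × 7.61)] = 5.33×10^7 / 2537 = 21025 m³.
Hydraulic retention time τ = V/Q = 21025 / 40300 = 0.5217 d = 12.52 h.

τ ≈ 12.5 h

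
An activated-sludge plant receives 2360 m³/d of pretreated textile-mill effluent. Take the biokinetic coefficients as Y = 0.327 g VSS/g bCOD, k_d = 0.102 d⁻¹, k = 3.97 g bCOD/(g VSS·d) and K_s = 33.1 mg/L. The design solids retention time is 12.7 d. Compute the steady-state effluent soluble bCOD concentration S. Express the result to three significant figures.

S ≈ 5.35 mg/L

For a completely mixed reactor with recycle the Lawrence–McCarty relation gives S = K_s·(1 + k_d·θ_c) / [θ_c·(Y·k − k_d) − 1] = 33.1 × (1 + 0.102 × 12.7) / [12.7 × (0.327 × 3.97 − 0.102) − 1] = 75.98 / 14.19 = 5.354 mg/L.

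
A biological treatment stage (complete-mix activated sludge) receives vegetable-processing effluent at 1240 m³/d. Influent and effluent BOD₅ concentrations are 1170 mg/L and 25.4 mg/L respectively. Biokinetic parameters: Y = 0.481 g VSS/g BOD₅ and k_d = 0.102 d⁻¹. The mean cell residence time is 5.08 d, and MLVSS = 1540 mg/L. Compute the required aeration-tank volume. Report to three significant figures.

Rearranging the biomass balance for a CMAS with decay, V = Y·Q·ΔS·θ_c / [X·(1+k_d θ_c)] = 0.481 × 1240 × (1170 − 25.4) × 5.08 / [1540 × (1 + 0.102 × 5.08)] = 3.47×10^6 / 2338 = 1483 m³.

V ≈ 1480 m³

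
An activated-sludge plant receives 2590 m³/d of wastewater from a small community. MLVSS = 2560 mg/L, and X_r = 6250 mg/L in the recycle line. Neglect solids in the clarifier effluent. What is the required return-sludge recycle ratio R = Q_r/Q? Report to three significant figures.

R ≈ 0.694

R = Q_r/Q = X/(X_r − X) = 2560 / (6250 − 2560) = 0.6938.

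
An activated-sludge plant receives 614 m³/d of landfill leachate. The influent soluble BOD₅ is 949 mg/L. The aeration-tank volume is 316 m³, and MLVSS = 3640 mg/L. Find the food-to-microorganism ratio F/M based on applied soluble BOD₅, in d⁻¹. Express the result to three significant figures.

F/M ≈ 0.507 d⁻¹

F/M = applied load / biomass = Q·S₀/(V·X) = 614 × 949 / (316.0 × 3640) = 0.5066 d⁻¹.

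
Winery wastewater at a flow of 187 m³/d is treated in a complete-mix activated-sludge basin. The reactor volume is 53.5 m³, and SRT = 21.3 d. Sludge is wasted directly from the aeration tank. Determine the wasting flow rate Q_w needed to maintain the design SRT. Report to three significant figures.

Q_w ≈ 2.51 m³/d

With mixed-liquor wasting, θ_c = V/Q_w, so Q_w = V/θ_c = 53.50/21.3 = 2.512 m³/d.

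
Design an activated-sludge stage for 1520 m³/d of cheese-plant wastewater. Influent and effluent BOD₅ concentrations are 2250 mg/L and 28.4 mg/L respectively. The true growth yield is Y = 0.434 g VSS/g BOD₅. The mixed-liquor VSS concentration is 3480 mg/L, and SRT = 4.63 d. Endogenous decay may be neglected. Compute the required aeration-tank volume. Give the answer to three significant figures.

Biomass mass balance (decay neglected): V·X = Y·Q·(S₀ − S)·θ_c, so V = 0.434 × 1520 × (2250 − 28.4) × 4.63 / 3480 = 1950 m³.

V ≈ 1950 m³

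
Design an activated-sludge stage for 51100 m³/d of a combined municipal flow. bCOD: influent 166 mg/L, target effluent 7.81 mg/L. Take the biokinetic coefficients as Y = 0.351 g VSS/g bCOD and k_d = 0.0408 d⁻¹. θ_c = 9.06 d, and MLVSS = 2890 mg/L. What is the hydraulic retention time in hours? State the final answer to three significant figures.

τ ≈ 3.05 h

Steady-state biomass mass balance: V·X·(1 + k_d·θ_c) = Y·Q·(S₀ − S)·θ_c, so V = 0.351 × 51100 × (166 − 7.81) × 9.06 / [2890 × (1 + 0.0408 × 9.06)] = 2.57×10^7 / 3958 = 6494 m³.
τ = V/Q = 6494/51100 = 0.1271 d, or 3.050 h.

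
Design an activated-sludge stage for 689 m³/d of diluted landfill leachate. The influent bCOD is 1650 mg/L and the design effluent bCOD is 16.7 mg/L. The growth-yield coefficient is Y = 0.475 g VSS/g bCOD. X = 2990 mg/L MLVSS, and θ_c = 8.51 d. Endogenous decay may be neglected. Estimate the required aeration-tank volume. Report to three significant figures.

V ≈ 1520 m³

With k_d = 0 the design equation reduces to V = Y Q (S₀−S) θ_c / X = 0.475 × 689 × (1650 − 16.7) × 8.51 / 2990 = 1521 m³.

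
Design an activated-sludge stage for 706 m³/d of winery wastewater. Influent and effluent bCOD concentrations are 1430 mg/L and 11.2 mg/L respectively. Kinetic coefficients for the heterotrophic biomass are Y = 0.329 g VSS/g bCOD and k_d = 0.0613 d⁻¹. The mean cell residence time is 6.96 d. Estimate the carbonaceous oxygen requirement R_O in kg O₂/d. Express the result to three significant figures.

Y_obs = Y / (1 + k_d θ_c) = 0.329 / (1 + 0.0613 × 6.96) = 0.329 / 1.427 = 0.2306.
ΔS = 1430 − 11.2 = 1419 mg/L, so the substrate removal rate is 706 × 1419/1000 = 1002 kg bCOD/d.
P_X = Y_obs·Q·(S₀ − S) = 0.2306 × 1002 = 231.0 kg VSS/d.
R_O = Q·ΔS − 1.42 P_X = 1002 − 328.0 = 673.7 kg O₂/d.

R_O ≈ 674 kg O₂/d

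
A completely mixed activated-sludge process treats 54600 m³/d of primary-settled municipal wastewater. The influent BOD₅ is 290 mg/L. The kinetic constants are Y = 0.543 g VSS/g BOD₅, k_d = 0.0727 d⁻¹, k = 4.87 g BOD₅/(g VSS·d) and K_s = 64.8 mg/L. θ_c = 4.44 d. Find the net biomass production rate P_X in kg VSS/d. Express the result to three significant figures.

From the Monod/SRT balance for a CMAS, S = K_s·(1+k_d θ_c)/[θ_c·(Y k − k_d) − 1] = 64.8 × (1 + 0.0727 × 4.44) / [4.44 × (0.543 × 4.87 − 0.0727) − 1] = 85.72 / 10.42 = 8.227 mg/L.
The observed yield is Y_obs = Y/(1 + k_d·θ_c) = 0.543 / (1 + 0.0727 × 4.44) = 0.543 / 1.323 = 0.4105 g VSS per g BOD₅ removed.
ΔS = 290 − 8.23 = 281.8 mg/L, so the substrate removal rate is 54600 × 281.8/1000 = 15385 kg BOD₅/d.
So the net sludge growth is P_X = 0.4105 × 15385 = 6315 kg VSS/d.

P_X ≈ 6320 kg VSS/d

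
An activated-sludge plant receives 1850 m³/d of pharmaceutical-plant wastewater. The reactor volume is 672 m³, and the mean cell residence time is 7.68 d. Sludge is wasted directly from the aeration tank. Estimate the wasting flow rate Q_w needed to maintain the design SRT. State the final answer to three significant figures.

Q_w ≈ 87.5 m³/d

Wasting from the aeration tank: Q_w = V / θ_c = 672.0 / 7.68 = 87.50 m³/d.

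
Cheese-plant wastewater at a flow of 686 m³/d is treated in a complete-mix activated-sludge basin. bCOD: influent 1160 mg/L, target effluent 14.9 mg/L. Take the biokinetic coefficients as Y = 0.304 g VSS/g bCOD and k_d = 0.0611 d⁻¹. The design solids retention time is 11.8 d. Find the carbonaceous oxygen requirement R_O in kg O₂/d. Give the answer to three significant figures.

Y_obs = Y / (1 + k_d θ_c) = 0.304 / (1 + 0.0611 × 11.8) = 0.304 / 1.721 = 0.1766.
Q·(S₀ − S) = 686 × (1160 − 14.9) × 10⁻³ = 785.5 kg/d removed.
Net sludge production P_X = 0.1766 × 785.5 = 138.8 kg VSS/d.
R_O = Q·ΔS − 1.42 P_X = 785.5 − 197.0 = 588.5 kg O₂/d.

R_O ≈ 588 kg O₂/d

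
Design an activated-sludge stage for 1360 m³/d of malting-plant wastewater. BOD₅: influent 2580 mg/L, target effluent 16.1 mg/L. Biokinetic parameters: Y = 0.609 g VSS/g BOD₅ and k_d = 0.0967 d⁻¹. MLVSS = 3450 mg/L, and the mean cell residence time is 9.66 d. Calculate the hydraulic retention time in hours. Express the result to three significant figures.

Rearranging the biomass balance for a CMAS with decay, V = Y·Q·ΔS·θ_c / [X·(1+k_d θ_c)] = 0.609 × 1360 × (2580 − 16.1) × 9.66 / [3450 × (1 + 0.0967 × 9.66)] = 2.05×10^7 / 6673 = 3074 m³.
Hydraulic retention time τ = V/Q = 3074 / 1360 = 2.260 d = 54.25 h.

τ ≈ 54.3 h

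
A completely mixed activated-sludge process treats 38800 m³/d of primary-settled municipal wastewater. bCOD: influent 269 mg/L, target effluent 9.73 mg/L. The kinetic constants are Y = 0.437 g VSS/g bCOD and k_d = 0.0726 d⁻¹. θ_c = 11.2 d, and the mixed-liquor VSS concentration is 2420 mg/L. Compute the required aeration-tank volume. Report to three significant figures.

V ≈ 11200 m³

From the SRT design equation V = Y Q (S₀−S) θ_c / [X (1 + k_d θ_c)] = 0.437 × 38800 × (269 − 9.73) × 11.2 / [2420 × (1 + 0.0726 × 11.2)] = 4.92×10^7 / 4388 = 11221 m³.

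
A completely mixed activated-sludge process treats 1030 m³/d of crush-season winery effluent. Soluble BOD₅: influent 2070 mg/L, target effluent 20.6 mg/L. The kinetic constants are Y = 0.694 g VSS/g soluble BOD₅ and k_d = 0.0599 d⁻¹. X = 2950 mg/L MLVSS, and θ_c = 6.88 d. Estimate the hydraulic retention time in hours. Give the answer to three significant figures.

Rearranging the biomass balance for a CMAS with decay, V = Y·Q·ΔS·θ_c / [X·(1+k_d θ_c)] = 0.694 × 1030 × (2070 − 20.6) × 6.88 / [2950 × (1 + 0.0599 × 6.88)] = 1.01×10^7 / 4166 = 2419 m³.
HRT = V/Q = 2419 m³ / 1030 m³·d⁻¹ = 2.349 d × 24 = 56.38 h.

τ ≈ 56.4 h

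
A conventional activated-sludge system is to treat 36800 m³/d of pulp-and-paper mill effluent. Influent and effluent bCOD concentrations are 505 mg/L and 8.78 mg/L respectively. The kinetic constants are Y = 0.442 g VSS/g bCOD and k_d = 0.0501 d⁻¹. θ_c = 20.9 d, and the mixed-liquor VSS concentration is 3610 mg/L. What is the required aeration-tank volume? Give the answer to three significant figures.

From the SRT design equation V = Y Q (S₀−S) θ_c / [X (1 + k_d θ_c)] = 0.442 × 36800 × (505 − 8.78) × 20.9 / [3610 × (1 + 0.0501 × 20.9)] = 1.69×10^8 / 7390 = 22827 m³.

V ≈ 22800 m³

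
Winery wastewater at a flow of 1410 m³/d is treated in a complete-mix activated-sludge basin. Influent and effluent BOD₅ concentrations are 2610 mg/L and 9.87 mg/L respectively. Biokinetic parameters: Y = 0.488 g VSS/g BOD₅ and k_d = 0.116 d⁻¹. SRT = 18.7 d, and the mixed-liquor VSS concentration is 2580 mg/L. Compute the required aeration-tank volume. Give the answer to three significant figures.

V ≈ 4090 m³

From the SRT design equation V = Y Q (S₀−S) θ_c / [X (1 + k_d θ_c)] = 0.488 × 1410 × (2610 − 9.87) × 18.7 / [2580 × (1 + 0.116 × 18.7)] = 3.35×10^7 / 8177 = 4092 m³.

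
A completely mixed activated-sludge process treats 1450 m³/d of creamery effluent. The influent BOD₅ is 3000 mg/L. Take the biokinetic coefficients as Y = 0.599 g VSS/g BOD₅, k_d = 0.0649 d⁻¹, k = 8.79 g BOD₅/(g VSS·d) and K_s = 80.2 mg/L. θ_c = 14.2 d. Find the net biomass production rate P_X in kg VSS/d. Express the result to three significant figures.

P_X ≈ 1360 kg VSS/d

From the Monod/SRT balance for a CMAS, S = K_s·(1+k_d θ_c)/[θ_c·(Y k − k_d) − 1] = 80.2 × (1 + 0.0649 × 14.2) / [14.2 × (0.599 × 8.79 − 0.0649) − 1] = 154.1 / 72.84 = 2.116 mg/L.
The observed yield is Y_obs = Y/(1 + k_d·θ_c) = 0.599 / (1 + 0.0649 × 14.2) = 0.599 / 1.922 = 0.3117 g VSS per g BOD₅ removed.
ΔS = 3000 − 2.12 = 2998 mg/L, so the substrate removal rate is 1450 × 2998/1000 = 4347 kg BOD₅/d.
So the net sludge growth is P_X = 0.3117 × 4347 = 1355 kg VSS/d.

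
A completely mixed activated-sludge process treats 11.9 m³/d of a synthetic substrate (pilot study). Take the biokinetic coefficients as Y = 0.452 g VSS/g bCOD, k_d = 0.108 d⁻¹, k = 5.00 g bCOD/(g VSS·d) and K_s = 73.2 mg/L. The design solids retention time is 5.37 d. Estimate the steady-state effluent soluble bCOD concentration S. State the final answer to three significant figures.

S ≈ 11.0 mg/L

For a completely mixed reactor with recycle the Lawrence–McCarty relation gives S = K_s·(1 + k_d·θ_c) / [θ_c·(Y·k − k_d) − 1] = 73.2 × (1 + 0.108 × 5.37) / [5.37 × (0.452 × 5.00 − 0.108) − 1] = 115.7 / 10.56 = 10.96 mg/L.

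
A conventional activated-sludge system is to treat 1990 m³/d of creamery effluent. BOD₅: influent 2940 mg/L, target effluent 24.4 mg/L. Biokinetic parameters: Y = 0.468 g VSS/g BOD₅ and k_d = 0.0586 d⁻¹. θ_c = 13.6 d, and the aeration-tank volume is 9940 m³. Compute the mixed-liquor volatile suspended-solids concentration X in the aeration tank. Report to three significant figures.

X ≈ 2070 mg/L

X = Y·Q·ΔS·θ_c / [V·(1 + k_d θ_c)] = 0.468 × 1990 × (2940 − 24.4) × 13.6 / [9940 × (1 + 0.0586 × 13.6)] = 2067 mg/L.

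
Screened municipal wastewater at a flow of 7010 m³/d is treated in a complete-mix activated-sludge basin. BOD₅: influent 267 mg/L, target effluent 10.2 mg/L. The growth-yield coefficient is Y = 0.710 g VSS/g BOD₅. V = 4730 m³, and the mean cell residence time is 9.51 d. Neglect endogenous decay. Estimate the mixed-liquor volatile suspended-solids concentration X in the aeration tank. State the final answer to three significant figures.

X ≈ 2570 mg/L

X = Y·Q·ΔS·θ_c / V = 0.710 × 7010 × (267 − 10.2) × 9.51 / 4730 = 2570 mg/L.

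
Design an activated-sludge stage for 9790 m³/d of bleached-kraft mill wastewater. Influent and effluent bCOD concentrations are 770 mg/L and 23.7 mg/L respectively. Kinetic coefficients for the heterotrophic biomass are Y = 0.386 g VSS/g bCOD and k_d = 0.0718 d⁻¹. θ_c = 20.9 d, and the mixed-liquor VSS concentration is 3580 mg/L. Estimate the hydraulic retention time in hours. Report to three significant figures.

Steady-state biomass mass balance: V·X·(1 + k_d·θ_c) = Y·Q·(S₀ − S)·θ_c, so V = 0.386 × 9790 × (770 − 23.7) × 20.9 / [3580 × (1 + 0.0718 × 20.9)] = 5.89×10^7 / 8952 = 6584 m³.
τ = V/Q = 6584/9790 = 0.6725 d, or 16.14 h.

τ ≈ 16.1 h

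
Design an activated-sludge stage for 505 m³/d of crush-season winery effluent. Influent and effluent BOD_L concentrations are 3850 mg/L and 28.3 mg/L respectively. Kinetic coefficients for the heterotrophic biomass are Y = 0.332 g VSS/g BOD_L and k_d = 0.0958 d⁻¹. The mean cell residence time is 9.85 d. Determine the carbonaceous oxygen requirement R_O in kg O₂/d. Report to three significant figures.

Y_obs = Y / (1 + k_d θ_c) = 0.332 / (1 + 0.0958 × 9.85) = 0.332 / 1.944 = 0.1708.
Mass of BOD_L removed per day: Q(S₀ − S) = 505 × 3822 g/m³ = 1930 kg/d.
P_X = Y_obs·Q·(S₀ − S) = 0.1708 × 1930 = 329.7 kg VSS/d.
Carbonaceous O₂ demand = substrate oxidised − cell-mass equivalent = 1930 − 1.42 × 329.7 = 1462 kg O₂/d.

R_O ≈ 1460 kg O₂/d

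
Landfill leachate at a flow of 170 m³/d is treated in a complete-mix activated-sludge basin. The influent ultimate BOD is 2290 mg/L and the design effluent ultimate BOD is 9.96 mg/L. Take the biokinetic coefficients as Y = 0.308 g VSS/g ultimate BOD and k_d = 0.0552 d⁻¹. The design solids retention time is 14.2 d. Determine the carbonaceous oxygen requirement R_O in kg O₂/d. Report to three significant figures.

Observed yield with endogenous decay: Y_obs = Y / (1 + k_d·θ_c) = 0.308 / (1 + 0.0552 × 14.2) = 0.308 / 1.784 = 0.1727 g VSS/g ultimate BOD.
ΔS = 2290 − 9.96 = 2280 mg/L, so the substrate removal rate is 170 × 2280/1000 = 387.6 kg ultimate BOD/d.
Net sludge production P_X = 0.1727 × 387.6 = 66.92 kg VSS/d.
Carbonaceous O₂ demand = substrate oxidised − cell-mass equivalent = 387.6 − 1.42 × 66.92 = 292.6 kg O₂/d.

R_O ≈ 293 kg O₂/d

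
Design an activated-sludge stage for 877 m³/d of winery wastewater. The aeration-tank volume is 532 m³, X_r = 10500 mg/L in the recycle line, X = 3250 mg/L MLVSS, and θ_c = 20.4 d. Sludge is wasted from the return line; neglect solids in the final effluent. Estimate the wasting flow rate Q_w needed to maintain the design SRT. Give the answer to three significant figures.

θ_c = V·X/(Q_w·X_r) when wasting from the recycle, so Q_w = V·X/(θ_c·X_r) = 532.0 × 3250 / (20.4 × 10500) = 8.072 m³/d.

Q_w ≈ 8.07 m³/d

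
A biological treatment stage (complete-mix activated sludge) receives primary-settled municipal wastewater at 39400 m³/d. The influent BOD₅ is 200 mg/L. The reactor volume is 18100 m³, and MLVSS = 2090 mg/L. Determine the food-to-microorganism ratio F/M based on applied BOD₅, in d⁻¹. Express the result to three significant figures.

F/M = applied load / biomass = Q·S₀/(V·X) = 39400 × 200 / (18100 × 2090) = 0.2083 d⁻¹.

F/M ≈ 0.208 d⁻¹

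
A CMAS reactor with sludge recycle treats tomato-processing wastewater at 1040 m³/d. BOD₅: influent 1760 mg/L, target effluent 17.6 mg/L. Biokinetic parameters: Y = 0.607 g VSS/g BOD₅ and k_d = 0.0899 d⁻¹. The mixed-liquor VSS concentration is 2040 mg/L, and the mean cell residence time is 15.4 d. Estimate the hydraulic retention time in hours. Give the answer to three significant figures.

τ ≈ 80.4 h

From the SRT design equation V = Y Q (S₀−S) θ_c / [X (1 + k_d θ_c)] = 0.607 × 1040 × (1760 − 17.6) × 15.4 / [2040 × (1 + 0.0899 × 15.4)] = 1.69×10^7 / 4864 = 3482 m³.
HRT = V/Q = 3482 m³ / 1040 m³·d⁻¹ = 3.348 d × 24 = 80.36 h.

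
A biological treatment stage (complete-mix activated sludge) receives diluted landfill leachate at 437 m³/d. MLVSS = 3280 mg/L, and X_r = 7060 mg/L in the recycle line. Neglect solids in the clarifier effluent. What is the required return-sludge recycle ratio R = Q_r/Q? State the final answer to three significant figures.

R ≈ 0.868

Solids balance on the clarifier gives (1+R)X = R·X_r, so R = X/(X_r − X) = 3280 / (7060 − 3280) = 0.8677.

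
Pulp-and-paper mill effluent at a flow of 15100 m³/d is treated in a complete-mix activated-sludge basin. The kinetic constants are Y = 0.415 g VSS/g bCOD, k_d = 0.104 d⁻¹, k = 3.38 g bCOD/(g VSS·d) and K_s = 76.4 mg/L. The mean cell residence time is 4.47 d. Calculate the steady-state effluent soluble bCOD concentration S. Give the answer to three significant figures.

S ≈ 23.3 mg/L

From the Monod/SRT balance for a CMAS, S = K_s·(1+k_d θ_c)/[θ_c·(Y k − k_d) − 1] = 76.4 × (1 + 0.104 × 4.47) / [4.47 × (0.415 × 3.38 − 0.104) − 1] = 111.9 / 4.805 = 23.29 mg/L.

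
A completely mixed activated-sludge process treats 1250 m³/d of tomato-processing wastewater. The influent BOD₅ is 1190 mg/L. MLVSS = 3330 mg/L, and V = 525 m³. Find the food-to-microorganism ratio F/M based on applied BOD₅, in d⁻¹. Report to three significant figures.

Food-to-microorganism ratio F/M = Q S₀ / (V X) = 1250 × 1190 / (525.0 × 3330) = 0.8509 d⁻¹.

F/M ≈ 0.851 d⁻¹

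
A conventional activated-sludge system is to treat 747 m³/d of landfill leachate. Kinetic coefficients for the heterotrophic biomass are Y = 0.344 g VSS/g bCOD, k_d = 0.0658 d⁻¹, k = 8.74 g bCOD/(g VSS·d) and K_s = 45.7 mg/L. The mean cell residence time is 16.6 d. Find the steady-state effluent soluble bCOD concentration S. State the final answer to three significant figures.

For a completely mixed reactor with recycle the Lawrence–McCarty relation gives S = K_s·(1 + k_d·θ_c) / [θ_c·(Y·k − k_d) − 1] = 45.7 × (1 + 0.0658 × 16.6) / [16.6 × (0.344 × 8.74 − 0.0658) − 1] = 95.62 / 47.82 = 2.000 mg/L.

S ≈ 2.00 mg/L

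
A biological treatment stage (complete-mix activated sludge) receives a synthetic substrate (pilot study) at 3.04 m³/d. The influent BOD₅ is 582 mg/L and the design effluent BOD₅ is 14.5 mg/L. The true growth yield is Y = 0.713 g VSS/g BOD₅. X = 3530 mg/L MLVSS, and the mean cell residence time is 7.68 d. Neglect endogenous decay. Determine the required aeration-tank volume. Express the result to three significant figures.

V ≈ 2.68 m³

Biomass mass balance (decay neglected): V·X = Y·Q·(S₀ − S)·θ_c, so V = 0.713 × 3.04 × (582 − 14.5) × 7.68 / 3530 = 2.676 m³.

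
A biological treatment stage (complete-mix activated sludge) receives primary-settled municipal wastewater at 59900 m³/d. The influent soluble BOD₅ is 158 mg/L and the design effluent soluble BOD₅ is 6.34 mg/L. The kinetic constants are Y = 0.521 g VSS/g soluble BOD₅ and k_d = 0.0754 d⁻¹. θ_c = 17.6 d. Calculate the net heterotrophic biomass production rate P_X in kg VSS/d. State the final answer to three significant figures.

P_X ≈ 2030 kg VSS/d

The observed yield is Y_obs = Y/(1 + k_d·θ_c) = 0.521 / (1 + 0.0754 × 17.6) = 0.521 / 2.327 = 0.2239 g VSS per g soluble BOD₅ removed.
Substrate removed = Q·(S₀ − S) = 59900 m³/d × (158 − 6.34) g/m³ = 9.08×10^6 g/d = 9084 kg/d.
Biomass produced: P_X = Y_obs·Q·ΔS = 0.2239 × 9084 ≈ 2034 kg VSS/d.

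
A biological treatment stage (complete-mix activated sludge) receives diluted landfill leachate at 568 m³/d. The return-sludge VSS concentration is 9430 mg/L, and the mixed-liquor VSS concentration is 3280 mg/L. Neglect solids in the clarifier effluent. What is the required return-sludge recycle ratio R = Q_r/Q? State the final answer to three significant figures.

R ≈ 0.533

Solids balance on the clarifier gives (1+R)X = R·X_r, so R = X/(X_r − X) = 3280 / (9430 − 3280) = 0.5333.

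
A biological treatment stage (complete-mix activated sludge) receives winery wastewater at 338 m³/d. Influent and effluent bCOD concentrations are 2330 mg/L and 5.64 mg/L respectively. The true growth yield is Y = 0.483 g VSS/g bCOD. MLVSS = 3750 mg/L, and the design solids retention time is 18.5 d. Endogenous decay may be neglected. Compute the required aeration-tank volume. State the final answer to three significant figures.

With k_d = 0 the design equation reduces to V = Y Q (S₀−S) θ_c / X = 0.483 × 338 × (2330 − 5.64) × 18.5 / 3750 = 1872 m³.

V ≈ 1870 m³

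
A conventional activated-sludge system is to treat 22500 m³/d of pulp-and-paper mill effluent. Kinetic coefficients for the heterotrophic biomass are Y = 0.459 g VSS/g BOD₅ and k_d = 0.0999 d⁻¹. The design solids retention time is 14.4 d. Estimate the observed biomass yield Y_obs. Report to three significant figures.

Y_obs ≈ 0.188 g VSS/g BOD₅

The observed yield is Y_obs = Y/(1 + k_d·θ_c) = 0.459 / (1 + 0.0999 × 14.4) = 0.459 / 2.439 = 0.1882 g VSS per g BOD₅ removed.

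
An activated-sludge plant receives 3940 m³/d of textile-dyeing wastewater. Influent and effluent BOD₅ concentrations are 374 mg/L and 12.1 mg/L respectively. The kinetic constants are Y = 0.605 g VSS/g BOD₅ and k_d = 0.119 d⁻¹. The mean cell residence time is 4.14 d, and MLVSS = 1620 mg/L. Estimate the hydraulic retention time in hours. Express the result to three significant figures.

Steady-state biomass mass balance: V·X·(1 + k_d·θ_c) = Y·Q·(S₀ − S)·θ_c, so V = 0.605 × 3940 × (374 − 12.1) × 4.14 / [1620 × (1 + 0.119 × 4.14)] = 3.57×10^6 / 2418 = 1477 m³.
HRT = V/Q = 1477 m³ / 3940 m³·d⁻¹ = 0.3749 d × 24 = 8.997 h.

τ ≈ 9.00 h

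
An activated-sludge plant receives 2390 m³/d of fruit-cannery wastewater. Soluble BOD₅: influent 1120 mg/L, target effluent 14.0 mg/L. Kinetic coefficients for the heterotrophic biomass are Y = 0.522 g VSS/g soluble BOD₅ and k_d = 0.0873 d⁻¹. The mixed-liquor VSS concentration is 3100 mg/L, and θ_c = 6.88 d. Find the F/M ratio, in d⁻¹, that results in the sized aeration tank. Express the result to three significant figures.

From the SRT design equation V = Y Q (S₀−S) θ_c / [X (1 + k_d θ_c)] = 0.522 × 2390 × (1120 − 14.0) × 6.88 / [3100 × (1 + 0.0873 × 6.88)] = 9.49×10^6 / 4962 = 1913 m³.
Food-to-microorganism ratio F/M = Q S₀ / (V X) = 2390 × 1120 / (1913 × 3100) = 0.4513 d⁻¹.

F/M ≈ 0.451 d⁻¹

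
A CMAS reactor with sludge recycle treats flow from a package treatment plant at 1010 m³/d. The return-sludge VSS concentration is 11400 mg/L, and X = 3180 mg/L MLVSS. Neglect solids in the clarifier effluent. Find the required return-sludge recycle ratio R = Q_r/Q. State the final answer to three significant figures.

R ≈ 0.387

Solids balance on the clarifier gives (1+R)X = R·X_r, so R = X/(X_r − X) = 3180 / (11400 − 3180) = 0.3869.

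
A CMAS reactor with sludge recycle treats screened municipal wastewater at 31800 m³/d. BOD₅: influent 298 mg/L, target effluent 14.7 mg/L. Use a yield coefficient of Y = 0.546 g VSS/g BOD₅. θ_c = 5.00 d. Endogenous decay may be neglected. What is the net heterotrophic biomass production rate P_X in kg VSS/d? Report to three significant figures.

P_X ≈ 4920 kg VSS/d

No decay correction is needed, so Y_obs = Y = 0.546.
Substrate removed = Q·(S₀ − S) = 31800 m³/d × (298 − 14.7) g/m³ = 9.01×10^6 g/d = 9009 kg/d.
Biomass produced: P_X = Y_obs·Q·ΔS = 0.5460 × 9009 ≈ 4919 kg VSS/d.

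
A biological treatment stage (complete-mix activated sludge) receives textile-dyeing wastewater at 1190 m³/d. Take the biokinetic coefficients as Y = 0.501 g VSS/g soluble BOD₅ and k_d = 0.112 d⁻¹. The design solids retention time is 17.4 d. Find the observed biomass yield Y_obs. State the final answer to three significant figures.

Y_obs ≈ 0.170 g VSS/g soluble BOD₅

Observed yield with endogenous decay: Y_obs = Y / (1 + k_d·θ_c) = 0.501 / (1 + 0.112 × 17.4) = 0.501 / 2.949 = 0.1699 g VSS/g soluble BOD₅.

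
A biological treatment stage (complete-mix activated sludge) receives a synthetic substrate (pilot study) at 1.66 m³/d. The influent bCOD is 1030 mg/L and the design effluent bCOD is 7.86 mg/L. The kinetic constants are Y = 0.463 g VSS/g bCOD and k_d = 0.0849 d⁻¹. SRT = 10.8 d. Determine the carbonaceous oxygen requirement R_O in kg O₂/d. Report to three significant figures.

R_O ≈ 1.11 kg O₂/d

Y_obs = Y / (1 + k_d θ_c) = 0.463 / (1 + 0.0849 × 10.8) = 0.463 / 1.917 = 0.2415.
Substrate removed = Q·(S₀ − S) = 1.66 m³/d × (1030 − 7.86) g/m³ = 1.7×10^3 g/d = 1.697 kg/d.
Biomass synthesised: P_X = Y_obs × 1.697 = 0.4098 kg VSS/d.
R_O = Q·(S₀ − S) − 1.42·P_X = 1.697 − 1.42 × 0.4098 = 1.115 kg O₂/d.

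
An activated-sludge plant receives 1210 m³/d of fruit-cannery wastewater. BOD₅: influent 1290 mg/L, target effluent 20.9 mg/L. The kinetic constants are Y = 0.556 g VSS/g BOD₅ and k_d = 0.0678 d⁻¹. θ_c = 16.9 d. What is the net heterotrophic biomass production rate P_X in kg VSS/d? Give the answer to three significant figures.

Observed yield with endogenous decay: Y_obs = Y / (1 + k_d·θ_c) = 0.556 / (1 + 0.0678 × 16.9) = 0.556 / 2.146 = 0.2591 g VSS/g BOD₅.
Substrate removed = Q·(S₀ − S) = 1210 m³/d × (1290 − 20.9) g/m³ = 1.54×10^6 g/d = 1536 kg/d.
Biomass produced: P_X = Y_obs·Q·ΔS = 0.2591 × 1536 ≈ 397.9 kg VSS/d.

P_X ≈ 398 kg VSS/d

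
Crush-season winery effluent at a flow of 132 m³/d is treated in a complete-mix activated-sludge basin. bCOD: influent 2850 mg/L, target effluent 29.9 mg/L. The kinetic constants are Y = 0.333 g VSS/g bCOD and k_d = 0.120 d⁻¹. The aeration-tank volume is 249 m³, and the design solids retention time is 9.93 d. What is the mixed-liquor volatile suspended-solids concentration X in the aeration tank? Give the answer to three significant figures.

X ≈ 2260 mg/L

From V·X·(1 + k_d·θ_c) = Y·Q·(S₀ − S)·θ_c: X = 0.333 × 132 × (2850 − 29.9) × 9.93 / [249 × (1 + 0.120 × 9.93)] = 2256 mg/L.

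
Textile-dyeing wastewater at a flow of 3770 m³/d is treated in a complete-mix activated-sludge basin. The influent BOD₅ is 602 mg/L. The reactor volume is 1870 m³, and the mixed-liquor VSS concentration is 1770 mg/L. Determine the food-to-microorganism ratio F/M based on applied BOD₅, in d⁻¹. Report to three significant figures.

F/M ≈ 0.686 d⁻¹

F/M = Q·S₀ / (V·X) = 3770 × 602 / (1870 × 1770) = 0.6857 g BOD₅·(g VSS·d)⁻¹.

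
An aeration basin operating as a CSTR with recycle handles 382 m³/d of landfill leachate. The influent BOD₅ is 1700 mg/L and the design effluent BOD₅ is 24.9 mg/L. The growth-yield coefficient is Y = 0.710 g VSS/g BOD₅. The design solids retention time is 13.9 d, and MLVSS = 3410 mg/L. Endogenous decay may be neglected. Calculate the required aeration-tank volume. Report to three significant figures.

V ≈ 1850 m³

Biomass mass balance (decay neglected): V·X = Y·Q·(S₀ − S)·θ_c, so V = 0.710 × 382 × (1700 − 24.9) × 13.9 / 3410 = 1852 m³.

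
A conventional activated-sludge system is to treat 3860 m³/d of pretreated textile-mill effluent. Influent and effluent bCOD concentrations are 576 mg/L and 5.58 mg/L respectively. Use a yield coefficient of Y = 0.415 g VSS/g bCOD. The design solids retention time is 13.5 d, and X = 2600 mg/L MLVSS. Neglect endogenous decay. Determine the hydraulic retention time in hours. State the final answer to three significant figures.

Biomass mass balance (decay neglected): V·X = Y·Q·(S₀ − S)·θ_c, so V = 0.415 × 3860 × (576 − 5.58) × 13.5 / 2600 = 4745 m³.
τ = V/Q = 4745/3860 = 1.229 d, or 29.50 h.

τ ≈ 29.5 h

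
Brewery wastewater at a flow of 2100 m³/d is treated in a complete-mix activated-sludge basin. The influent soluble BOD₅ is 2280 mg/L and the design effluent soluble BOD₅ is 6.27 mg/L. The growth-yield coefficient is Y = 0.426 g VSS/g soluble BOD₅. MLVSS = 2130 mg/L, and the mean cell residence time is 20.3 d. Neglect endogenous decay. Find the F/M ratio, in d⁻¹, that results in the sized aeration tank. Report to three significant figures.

F/M ≈ 0.116 d⁻¹

V·X = Y·Q·ΔS·θ_c gives V = 0.426 × 2100 × (2280 − 6.27) × 20.3 / 2130 = 19386 m³.
F/M = Q·S₀ / (V·X) = 2100 × 2280 / (19386 × 2130) = 0.1160 g soluble BOD₅·(g VSS·d)⁻¹.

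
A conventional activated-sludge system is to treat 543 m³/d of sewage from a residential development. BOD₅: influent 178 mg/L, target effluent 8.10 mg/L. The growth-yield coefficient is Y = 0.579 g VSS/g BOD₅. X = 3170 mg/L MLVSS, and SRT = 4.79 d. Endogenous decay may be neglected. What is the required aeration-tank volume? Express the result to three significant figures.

V ≈ 80.7 m³

With k_d = 0 the design equation reduces to V = Y Q (S₀−S) θ_c / X = 0.579 × 543 × (178 − 8.10) × 4.79 / 3170 = 80.71 m³.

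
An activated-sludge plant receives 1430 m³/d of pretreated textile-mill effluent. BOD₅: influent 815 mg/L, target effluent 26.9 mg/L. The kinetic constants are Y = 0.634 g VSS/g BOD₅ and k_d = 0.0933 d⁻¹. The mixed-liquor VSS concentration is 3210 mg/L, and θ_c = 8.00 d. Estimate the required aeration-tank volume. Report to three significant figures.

From the SRT design equation V = Y Q (S₀−S) θ_c / [X (1 + k_d θ_c)] = 0.634 × 1430 × (815 − 26.9) × 8.00 / [3210 × (1 + 0.0933 × 8.00)] = 5.72×10^6 / 5606 = 1020 m³.

V ≈ 1020 m³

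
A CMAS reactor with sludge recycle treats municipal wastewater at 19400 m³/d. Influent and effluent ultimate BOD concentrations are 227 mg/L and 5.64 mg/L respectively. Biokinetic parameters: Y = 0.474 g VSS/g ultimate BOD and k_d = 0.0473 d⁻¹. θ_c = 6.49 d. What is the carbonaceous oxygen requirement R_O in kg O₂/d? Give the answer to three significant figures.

R_O ≈ 2080 kg O₂/d

Observed yield with endogenous decay: Y_obs = Y / (1 + k_d·θ_c) = 0.474 / (1 + 0.0473 × 6.49) = 0.474 / 1.307 = 0.3627 g VSS/g ultimate BOD.
Substrate removed = Q·(S₀ − S) = 19400 m³/d × (227 − 5.64) g/m³ = 4.29×10^6 g/d = 4294 kg/d.
Biomass synthesised: P_X = Y_obs × 4294 = 1557 kg VSS/d.
Carbonaceous O₂ demand = substrate oxidised − cell-mass equivalent = 4294 − 1.42 × 1557 = 2083 kg O₂/d.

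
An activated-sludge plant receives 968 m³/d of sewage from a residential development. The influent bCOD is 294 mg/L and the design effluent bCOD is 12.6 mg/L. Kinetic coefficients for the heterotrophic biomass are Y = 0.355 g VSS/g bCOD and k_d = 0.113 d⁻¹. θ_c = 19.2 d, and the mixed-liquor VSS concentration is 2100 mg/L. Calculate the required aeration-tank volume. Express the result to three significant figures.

V ≈ 279 m³

Rearranging the biomass balance for a CMAS with decay, V = Y·Q·ΔS·θ_c / [X·(1+k_d θ_c)] = 0.355 × 968 × (294 − 12.6) × 19.2 / [2100 × (1 + 0.113 × 19.2)] = 1.86×10^6 / 6656 = 278.9 m³.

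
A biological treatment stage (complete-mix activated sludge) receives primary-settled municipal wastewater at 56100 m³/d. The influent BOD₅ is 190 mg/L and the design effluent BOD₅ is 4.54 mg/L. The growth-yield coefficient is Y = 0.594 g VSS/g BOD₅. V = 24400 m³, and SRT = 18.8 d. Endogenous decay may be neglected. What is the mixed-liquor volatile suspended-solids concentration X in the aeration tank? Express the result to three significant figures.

X ≈ 4760 mg/L

From V·X = Y·Q·(S₀ − S)·θ_c (decay neglected): X = 0.594 × 56100 × (190 − 4.54) × 18.8 / 24400 = 4762 mg/L.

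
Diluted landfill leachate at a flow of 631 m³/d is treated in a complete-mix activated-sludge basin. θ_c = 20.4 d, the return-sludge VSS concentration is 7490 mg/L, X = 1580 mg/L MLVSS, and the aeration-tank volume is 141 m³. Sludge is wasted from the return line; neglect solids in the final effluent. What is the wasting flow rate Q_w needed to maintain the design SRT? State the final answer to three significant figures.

Q_w = (V·X)/(θ_c X_r) = 141.0 × 1580 / (20.4 × 7490) = 1.458 m³/d.

Q_w ≈ 1.46 m³/d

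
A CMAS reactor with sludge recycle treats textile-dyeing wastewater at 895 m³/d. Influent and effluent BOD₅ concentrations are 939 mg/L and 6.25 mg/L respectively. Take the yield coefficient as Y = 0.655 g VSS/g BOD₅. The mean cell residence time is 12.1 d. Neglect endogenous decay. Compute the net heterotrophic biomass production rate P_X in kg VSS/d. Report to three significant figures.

P_X ≈ 547 kg VSS/d

With endogenous decay neglected, the observed yield equals the true yield: Y_obs = Y = 0.655 g VSS/g BOD₅.
Mass of BOD₅ removed per day: Q(S₀ − S) = 895 × 932.8 g/m³ = 834.8 kg/d.
P_X = Y_obs · Q(S₀ − S) = 0.6550 × 834.8 = 546.8 kg VSS/d.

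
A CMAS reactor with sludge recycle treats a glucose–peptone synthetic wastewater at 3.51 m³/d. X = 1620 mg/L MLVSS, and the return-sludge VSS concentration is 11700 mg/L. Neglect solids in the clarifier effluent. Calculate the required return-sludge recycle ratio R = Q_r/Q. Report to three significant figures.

R = Q_r/Q = X/(X_r − X) = 1620 / (11700 − 1620) = 0.1607.

R ≈ 0.161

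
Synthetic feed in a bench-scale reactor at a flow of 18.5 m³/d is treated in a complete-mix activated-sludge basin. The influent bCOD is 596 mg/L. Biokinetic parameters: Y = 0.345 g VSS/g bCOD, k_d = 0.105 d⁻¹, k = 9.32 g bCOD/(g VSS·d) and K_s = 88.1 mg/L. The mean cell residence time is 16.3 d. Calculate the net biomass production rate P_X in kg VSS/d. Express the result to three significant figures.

From the Monod/SRT balance for a CMAS, S = K_s·(1+k_d θ_c)/[θ_c·(Y k − k_d) − 1] = 88.1 × (1 + 0.105 × 16.3) / [16.3 × (0.345 × 9.32 − 0.105) − 1] = 238.9 / 49.70 = 4.807 mg/L.
Correct the yield for decay: Y_obs = Y/(1 + k_d θ_c) = 0.345 / (1 + 0.105 × 16.3) = 0.345 / 2.712 = 0.1272.
Mass of bCOD removed per day: Q(S₀ − S) = 18.5 × 591.2 g/m³ = 10.94 kg/d.
Biomass produced: P_X = Y_obs·Q·ΔS = 0.1272 × 10.94 ≈ 1.392 kg VSS/d.

P_X ≈ 1.39 kg VSS/d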